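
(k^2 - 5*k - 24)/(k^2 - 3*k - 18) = (k - 8)/(k - 6)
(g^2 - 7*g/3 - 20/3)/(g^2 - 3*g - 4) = (g + 5/3)/(g + 1)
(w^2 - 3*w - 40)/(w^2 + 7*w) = (w^2 - 3*w - 40)/(w*(w + 7))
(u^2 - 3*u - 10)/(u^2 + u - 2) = (u - 5)/(u - 1)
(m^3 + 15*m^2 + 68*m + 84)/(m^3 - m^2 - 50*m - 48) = (m^2 + 9*m + 14)/(m^2 - 7*m - 8)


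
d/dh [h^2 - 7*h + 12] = 2*h - 7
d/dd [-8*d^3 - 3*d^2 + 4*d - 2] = -24*d^2 - 6*d + 4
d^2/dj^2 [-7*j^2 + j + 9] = -14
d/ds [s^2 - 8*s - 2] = 2*s - 8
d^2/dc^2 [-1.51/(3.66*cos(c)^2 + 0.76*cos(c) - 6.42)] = (80.909424*(1 - cos(c)^2)^2 + 12.600648*cos(c)^3 + 183.249976*cos(c)^2 - 17.833704*cos(c) - 153.61532)/(3.66*cos(c)^2 + 0.76*cos(c) - 6.42)^3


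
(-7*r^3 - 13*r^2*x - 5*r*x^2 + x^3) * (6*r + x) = -42*r^4 - 85*r^3*x - 43*r^2*x^2 + r*x^3 + x^4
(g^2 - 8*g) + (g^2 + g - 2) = 2*g^2 - 7*g - 2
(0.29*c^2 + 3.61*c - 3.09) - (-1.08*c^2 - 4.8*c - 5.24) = 1.37*c^2 + 8.41*c + 2.15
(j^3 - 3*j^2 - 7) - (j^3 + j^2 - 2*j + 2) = -4*j^2 + 2*j - 9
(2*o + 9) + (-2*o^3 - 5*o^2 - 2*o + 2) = -2*o^3 - 5*o^2 + 11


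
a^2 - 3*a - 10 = (a - 5)*(a + 2)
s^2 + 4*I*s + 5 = (s - I)*(s + 5*I)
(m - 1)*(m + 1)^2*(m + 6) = m^4 + 7*m^3 + 5*m^2 - 7*m - 6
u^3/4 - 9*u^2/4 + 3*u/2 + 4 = (u/4 + 1/4)*(u - 8)*(u - 2)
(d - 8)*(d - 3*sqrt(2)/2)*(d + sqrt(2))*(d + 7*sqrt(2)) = d^4 - 8*d^3 + 13*sqrt(2)*d^3/2 - 52*sqrt(2)*d^2 - 10*d^2 - 21*sqrt(2)*d + 80*d + 168*sqrt(2)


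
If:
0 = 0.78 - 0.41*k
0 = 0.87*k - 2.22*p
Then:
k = 1.90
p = 0.75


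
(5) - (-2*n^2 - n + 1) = 2*n^2 + n + 4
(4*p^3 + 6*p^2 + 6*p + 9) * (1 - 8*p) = -32*p^4 - 44*p^3 - 42*p^2 - 66*p + 9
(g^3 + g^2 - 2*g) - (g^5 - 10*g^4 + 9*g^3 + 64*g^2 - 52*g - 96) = -g^5 + 10*g^4 - 8*g^3 - 63*g^2 + 50*g + 96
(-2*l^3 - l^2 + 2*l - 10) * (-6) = 12*l^3 + 6*l^2 - 12*l + 60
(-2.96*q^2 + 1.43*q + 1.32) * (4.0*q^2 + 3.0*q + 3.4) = -11.84*q^4 - 3.16*q^3 - 0.494*q^2 + 8.822*q + 4.488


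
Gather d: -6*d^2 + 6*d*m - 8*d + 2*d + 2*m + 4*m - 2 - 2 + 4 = -6*d^2 + d*(6*m - 6) + 6*m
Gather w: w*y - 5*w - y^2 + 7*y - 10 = w*(y - 5) - y^2 + 7*y - 10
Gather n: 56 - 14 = 42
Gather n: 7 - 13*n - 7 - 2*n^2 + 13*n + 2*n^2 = 0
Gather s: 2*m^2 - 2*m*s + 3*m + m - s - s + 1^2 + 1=2*m^2 + 4*m + s*(-2*m - 2) + 2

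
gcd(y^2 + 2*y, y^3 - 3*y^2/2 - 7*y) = y^2 + 2*y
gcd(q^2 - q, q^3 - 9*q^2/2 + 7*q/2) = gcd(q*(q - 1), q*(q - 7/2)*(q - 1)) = q^2 - q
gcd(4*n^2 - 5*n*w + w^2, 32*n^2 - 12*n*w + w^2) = -4*n + w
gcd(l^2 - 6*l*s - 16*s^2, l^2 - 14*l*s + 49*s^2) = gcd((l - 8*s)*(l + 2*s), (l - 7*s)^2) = 1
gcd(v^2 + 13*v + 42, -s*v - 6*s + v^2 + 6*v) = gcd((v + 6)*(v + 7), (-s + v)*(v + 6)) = v + 6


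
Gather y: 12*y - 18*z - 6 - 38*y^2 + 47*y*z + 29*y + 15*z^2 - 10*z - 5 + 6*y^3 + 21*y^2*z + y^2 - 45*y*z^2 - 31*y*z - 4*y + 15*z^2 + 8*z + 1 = 6*y^3 + y^2*(21*z - 37) + y*(-45*z^2 + 16*z + 37) + 30*z^2 - 20*z - 10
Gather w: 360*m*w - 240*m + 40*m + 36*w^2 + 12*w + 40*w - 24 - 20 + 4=-200*m + 36*w^2 + w*(360*m + 52) - 40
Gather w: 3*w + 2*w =5*w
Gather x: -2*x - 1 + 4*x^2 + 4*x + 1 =4*x^2 + 2*x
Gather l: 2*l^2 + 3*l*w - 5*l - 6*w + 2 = 2*l^2 + l*(3*w - 5) - 6*w + 2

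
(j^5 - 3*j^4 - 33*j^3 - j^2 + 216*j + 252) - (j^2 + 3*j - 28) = j^5 - 3*j^4 - 33*j^3 - 2*j^2 + 213*j + 280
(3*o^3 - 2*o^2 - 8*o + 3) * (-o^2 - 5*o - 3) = -3*o^5 - 13*o^4 + 9*o^3 + 43*o^2 + 9*o - 9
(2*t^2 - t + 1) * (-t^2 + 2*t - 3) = -2*t^4 + 5*t^3 - 9*t^2 + 5*t - 3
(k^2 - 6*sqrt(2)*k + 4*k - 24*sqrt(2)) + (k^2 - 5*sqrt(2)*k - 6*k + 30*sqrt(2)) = 2*k^2 - 11*sqrt(2)*k - 2*k + 6*sqrt(2)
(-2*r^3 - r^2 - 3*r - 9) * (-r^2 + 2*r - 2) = 2*r^5 - 3*r^4 + 5*r^3 + 5*r^2 - 12*r + 18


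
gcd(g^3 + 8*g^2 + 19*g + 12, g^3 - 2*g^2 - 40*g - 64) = g + 4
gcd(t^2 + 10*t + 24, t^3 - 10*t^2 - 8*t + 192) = t + 4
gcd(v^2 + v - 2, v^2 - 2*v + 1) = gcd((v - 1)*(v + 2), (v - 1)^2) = v - 1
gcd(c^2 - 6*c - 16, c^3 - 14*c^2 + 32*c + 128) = c^2 - 6*c - 16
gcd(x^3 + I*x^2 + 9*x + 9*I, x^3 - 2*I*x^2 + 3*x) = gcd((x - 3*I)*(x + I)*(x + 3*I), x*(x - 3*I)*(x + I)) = x^2 - 2*I*x + 3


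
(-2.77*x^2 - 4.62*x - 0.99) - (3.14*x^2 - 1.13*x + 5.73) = -5.91*x^2 - 3.49*x - 6.72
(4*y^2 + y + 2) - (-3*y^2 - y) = 7*y^2 + 2*y + 2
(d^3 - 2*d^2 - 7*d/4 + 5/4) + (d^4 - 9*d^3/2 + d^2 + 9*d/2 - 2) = d^4 - 7*d^3/2 - d^2 + 11*d/4 - 3/4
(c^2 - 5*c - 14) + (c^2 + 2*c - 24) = 2*c^2 - 3*c - 38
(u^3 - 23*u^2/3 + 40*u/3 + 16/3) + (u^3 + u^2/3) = 2*u^3 - 22*u^2/3 + 40*u/3 + 16/3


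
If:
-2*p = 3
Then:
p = -3/2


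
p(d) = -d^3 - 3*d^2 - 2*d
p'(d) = -3*d^2 - 6*d - 2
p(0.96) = -5.57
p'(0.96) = -10.52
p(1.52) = -13.48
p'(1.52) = -18.05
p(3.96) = -117.06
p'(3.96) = -72.80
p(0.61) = -2.56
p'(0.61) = -6.78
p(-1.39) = -0.33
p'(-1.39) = 0.54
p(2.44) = -37.27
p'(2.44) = -34.50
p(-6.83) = 192.33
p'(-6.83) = -100.97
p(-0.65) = 0.31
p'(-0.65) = 0.63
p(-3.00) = 6.00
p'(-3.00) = -11.00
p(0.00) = 0.00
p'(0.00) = -2.00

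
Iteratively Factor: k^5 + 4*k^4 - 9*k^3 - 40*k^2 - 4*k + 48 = (k - 1)*(k^4 + 5*k^3 - 4*k^2 - 44*k - 48) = (k - 3)*(k - 1)*(k^3 + 8*k^2 + 20*k + 16) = (k - 3)*(k - 1)*(k + 2)*(k^2 + 6*k + 8) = (k - 3)*(k - 1)*(k + 2)^2*(k + 4)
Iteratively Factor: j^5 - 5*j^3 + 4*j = (j)*(j^4 - 5*j^2 + 4) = j*(j - 2)*(j^3 + 2*j^2 - j - 2) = j*(j - 2)*(j - 1)*(j^2 + 3*j + 2) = j*(j - 2)*(j - 1)*(j + 1)*(j + 2)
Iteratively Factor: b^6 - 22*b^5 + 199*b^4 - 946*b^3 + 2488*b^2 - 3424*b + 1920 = (b - 5)*(b^5 - 17*b^4 + 114*b^3 - 376*b^2 + 608*b - 384) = (b - 5)*(b - 4)*(b^4 - 13*b^3 + 62*b^2 - 128*b + 96) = (b - 5)*(b - 4)*(b - 2)*(b^3 - 11*b^2 + 40*b - 48) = (b - 5)*(b - 4)^2*(b - 2)*(b^2 - 7*b + 12) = (b - 5)*(b - 4)^2*(b - 3)*(b - 2)*(b - 4)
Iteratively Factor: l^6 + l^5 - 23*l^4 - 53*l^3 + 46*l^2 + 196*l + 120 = (l + 1)*(l^5 - 23*l^3 - 30*l^2 + 76*l + 120) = (l + 1)*(l + 2)*(l^4 - 2*l^3 - 19*l^2 + 8*l + 60) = (l + 1)*(l + 2)^2*(l^3 - 4*l^2 - 11*l + 30) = (l + 1)*(l + 2)^2*(l + 3)*(l^2 - 7*l + 10) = (l - 2)*(l + 1)*(l + 2)^2*(l + 3)*(l - 5)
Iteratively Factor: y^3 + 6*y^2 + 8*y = (y)*(y^2 + 6*y + 8) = y*(y + 2)*(y + 4)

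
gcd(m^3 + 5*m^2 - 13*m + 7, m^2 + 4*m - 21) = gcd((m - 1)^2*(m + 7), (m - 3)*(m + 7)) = m + 7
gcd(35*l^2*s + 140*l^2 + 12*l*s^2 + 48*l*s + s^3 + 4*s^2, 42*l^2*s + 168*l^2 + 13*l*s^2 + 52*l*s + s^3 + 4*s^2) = 7*l*s + 28*l + s^2 + 4*s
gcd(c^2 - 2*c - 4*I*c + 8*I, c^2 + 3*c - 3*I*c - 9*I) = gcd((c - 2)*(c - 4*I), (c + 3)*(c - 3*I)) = 1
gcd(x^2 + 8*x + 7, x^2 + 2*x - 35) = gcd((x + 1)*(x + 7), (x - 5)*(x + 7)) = x + 7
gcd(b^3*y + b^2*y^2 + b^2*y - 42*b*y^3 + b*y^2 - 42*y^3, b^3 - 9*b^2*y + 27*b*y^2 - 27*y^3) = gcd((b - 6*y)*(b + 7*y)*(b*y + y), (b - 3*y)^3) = 1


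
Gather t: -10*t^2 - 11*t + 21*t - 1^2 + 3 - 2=-10*t^2 + 10*t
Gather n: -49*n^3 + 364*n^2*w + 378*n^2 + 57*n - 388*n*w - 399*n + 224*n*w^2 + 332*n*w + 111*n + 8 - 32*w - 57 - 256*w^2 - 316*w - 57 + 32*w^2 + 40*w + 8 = -49*n^3 + n^2*(364*w + 378) + n*(224*w^2 - 56*w - 231) - 224*w^2 - 308*w - 98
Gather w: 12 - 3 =9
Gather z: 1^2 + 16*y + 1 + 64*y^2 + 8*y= 64*y^2 + 24*y + 2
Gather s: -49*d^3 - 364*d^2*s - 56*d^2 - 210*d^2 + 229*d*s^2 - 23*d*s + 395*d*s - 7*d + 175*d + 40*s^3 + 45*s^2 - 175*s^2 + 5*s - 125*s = -49*d^3 - 266*d^2 + 168*d + 40*s^3 + s^2*(229*d - 130) + s*(-364*d^2 + 372*d - 120)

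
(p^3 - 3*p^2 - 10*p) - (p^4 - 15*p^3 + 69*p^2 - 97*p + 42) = -p^4 + 16*p^3 - 72*p^2 + 87*p - 42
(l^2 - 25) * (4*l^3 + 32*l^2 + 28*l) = 4*l^5 + 32*l^4 - 72*l^3 - 800*l^2 - 700*l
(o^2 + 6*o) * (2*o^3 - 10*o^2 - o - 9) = 2*o^5 + 2*o^4 - 61*o^3 - 15*o^2 - 54*o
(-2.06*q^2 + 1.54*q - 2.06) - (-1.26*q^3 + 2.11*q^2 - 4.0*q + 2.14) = 1.26*q^3 - 4.17*q^2 + 5.54*q - 4.2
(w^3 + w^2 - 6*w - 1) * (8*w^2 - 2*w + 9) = 8*w^5 + 6*w^4 - 41*w^3 + 13*w^2 - 52*w - 9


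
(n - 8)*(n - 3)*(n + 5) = n^3 - 6*n^2 - 31*n + 120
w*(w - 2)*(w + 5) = w^3 + 3*w^2 - 10*w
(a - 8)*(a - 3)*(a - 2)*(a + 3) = a^4 - 10*a^3 + 7*a^2 + 90*a - 144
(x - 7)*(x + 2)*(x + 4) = x^3 - x^2 - 34*x - 56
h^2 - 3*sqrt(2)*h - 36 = (h - 6*sqrt(2))*(h + 3*sqrt(2))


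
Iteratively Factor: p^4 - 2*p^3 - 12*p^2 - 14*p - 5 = (p + 1)*(p^3 - 3*p^2 - 9*p - 5) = (p - 5)*(p + 1)*(p^2 + 2*p + 1) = (p - 5)*(p + 1)^2*(p + 1)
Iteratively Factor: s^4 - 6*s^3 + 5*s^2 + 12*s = (s + 1)*(s^3 - 7*s^2 + 12*s) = (s - 4)*(s + 1)*(s^2 - 3*s) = (s - 4)*(s - 3)*(s + 1)*(s)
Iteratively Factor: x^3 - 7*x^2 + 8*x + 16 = (x - 4)*(x^2 - 3*x - 4) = (x - 4)^2*(x + 1)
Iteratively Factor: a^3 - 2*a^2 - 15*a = (a - 5)*(a^2 + 3*a) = (a - 5)*(a + 3)*(a)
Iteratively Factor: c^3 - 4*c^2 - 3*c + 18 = (c - 3)*(c^2 - c - 6) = (c - 3)*(c + 2)*(c - 3)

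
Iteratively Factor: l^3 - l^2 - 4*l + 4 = (l - 2)*(l^2 + l - 2) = (l - 2)*(l - 1)*(l + 2)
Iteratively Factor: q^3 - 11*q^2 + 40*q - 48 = (q - 4)*(q^2 - 7*q + 12) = (q - 4)^2*(q - 3)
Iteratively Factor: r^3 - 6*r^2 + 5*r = (r - 5)*(r^2 - r) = (r - 5)*(r - 1)*(r)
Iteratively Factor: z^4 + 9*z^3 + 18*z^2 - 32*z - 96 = (z - 2)*(z^3 + 11*z^2 + 40*z + 48) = (z - 2)*(z + 4)*(z^2 + 7*z + 12) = (z - 2)*(z + 4)^2*(z + 3)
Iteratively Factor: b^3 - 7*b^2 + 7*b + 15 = (b - 3)*(b^2 - 4*b - 5) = (b - 3)*(b + 1)*(b - 5)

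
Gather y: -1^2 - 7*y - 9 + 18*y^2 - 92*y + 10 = 18*y^2 - 99*y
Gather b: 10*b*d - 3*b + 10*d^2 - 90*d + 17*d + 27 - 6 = b*(10*d - 3) + 10*d^2 - 73*d + 21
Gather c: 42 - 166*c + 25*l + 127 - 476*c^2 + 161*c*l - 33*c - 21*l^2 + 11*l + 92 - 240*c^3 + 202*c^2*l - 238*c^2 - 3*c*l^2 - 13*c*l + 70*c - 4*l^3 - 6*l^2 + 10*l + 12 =-240*c^3 + c^2*(202*l - 714) + c*(-3*l^2 + 148*l - 129) - 4*l^3 - 27*l^2 + 46*l + 273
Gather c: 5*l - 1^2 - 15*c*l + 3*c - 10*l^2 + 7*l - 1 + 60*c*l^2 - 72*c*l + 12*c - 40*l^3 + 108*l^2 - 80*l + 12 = c*(60*l^2 - 87*l + 15) - 40*l^3 + 98*l^2 - 68*l + 10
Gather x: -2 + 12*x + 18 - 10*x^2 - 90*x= -10*x^2 - 78*x + 16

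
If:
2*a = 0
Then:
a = 0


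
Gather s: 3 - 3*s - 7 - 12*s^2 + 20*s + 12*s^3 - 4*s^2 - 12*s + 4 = 12*s^3 - 16*s^2 + 5*s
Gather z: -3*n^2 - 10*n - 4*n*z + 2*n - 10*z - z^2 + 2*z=-3*n^2 - 8*n - z^2 + z*(-4*n - 8)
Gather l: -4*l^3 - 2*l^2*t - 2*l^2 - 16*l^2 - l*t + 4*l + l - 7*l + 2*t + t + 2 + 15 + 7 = -4*l^3 + l^2*(-2*t - 18) + l*(-t - 2) + 3*t + 24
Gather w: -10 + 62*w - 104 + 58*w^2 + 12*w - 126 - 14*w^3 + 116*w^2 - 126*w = -14*w^3 + 174*w^2 - 52*w - 240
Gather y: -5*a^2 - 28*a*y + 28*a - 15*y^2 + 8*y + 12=-5*a^2 + 28*a - 15*y^2 + y*(8 - 28*a) + 12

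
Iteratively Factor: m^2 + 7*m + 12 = (m + 4)*(m + 3)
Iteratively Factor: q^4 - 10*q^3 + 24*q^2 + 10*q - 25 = (q + 1)*(q^3 - 11*q^2 + 35*q - 25) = (q - 5)*(q + 1)*(q^2 - 6*q + 5) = (q - 5)*(q - 1)*(q + 1)*(q - 5)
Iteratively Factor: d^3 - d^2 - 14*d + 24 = (d + 4)*(d^2 - 5*d + 6) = (d - 2)*(d + 4)*(d - 3)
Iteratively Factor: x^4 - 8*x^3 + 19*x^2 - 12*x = (x - 3)*(x^3 - 5*x^2 + 4*x) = (x - 3)*(x - 1)*(x^2 - 4*x) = x*(x - 3)*(x - 1)*(x - 4)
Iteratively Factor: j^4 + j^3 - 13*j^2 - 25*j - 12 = (j + 1)*(j^3 - 13*j - 12) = (j - 4)*(j + 1)*(j^2 + 4*j + 3) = (j - 4)*(j + 1)^2*(j + 3)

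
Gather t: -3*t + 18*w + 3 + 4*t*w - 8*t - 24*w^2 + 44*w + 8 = t*(4*w - 11) - 24*w^2 + 62*w + 11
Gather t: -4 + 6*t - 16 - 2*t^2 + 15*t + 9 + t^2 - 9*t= -t^2 + 12*t - 11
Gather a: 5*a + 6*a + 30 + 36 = 11*a + 66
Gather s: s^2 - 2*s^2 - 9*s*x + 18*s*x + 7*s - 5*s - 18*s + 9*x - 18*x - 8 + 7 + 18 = -s^2 + s*(9*x - 16) - 9*x + 17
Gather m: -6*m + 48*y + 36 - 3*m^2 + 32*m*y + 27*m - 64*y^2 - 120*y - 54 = -3*m^2 + m*(32*y + 21) - 64*y^2 - 72*y - 18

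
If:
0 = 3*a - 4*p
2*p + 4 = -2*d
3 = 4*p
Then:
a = 1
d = -11/4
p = 3/4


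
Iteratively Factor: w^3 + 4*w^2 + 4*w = (w)*(w^2 + 4*w + 4) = w*(w + 2)*(w + 2)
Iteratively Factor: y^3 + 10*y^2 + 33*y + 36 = (y + 3)*(y^2 + 7*y + 12) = (y + 3)*(y + 4)*(y + 3)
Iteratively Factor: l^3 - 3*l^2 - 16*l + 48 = (l + 4)*(l^2 - 7*l + 12) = (l - 3)*(l + 4)*(l - 4)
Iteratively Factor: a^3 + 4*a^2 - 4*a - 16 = (a + 4)*(a^2 - 4) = (a - 2)*(a + 4)*(a + 2)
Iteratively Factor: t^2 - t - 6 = (t + 2)*(t - 3)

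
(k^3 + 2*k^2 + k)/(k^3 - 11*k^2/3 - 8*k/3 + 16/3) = 3*k*(k^2 + 2*k + 1)/(3*k^3 - 11*k^2 - 8*k + 16)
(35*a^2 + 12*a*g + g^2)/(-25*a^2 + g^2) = (-7*a - g)/(5*a - g)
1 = 1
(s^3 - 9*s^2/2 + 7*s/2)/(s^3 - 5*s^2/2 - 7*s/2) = (s - 1)/(s + 1)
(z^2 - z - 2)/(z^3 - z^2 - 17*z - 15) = (z - 2)/(z^2 - 2*z - 15)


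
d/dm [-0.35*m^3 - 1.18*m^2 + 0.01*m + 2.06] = -1.05*m^2 - 2.36*m + 0.01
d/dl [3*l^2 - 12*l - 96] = 6*l - 12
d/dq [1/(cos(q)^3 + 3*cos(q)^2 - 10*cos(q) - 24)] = (3*cos(q)^2 + 6*cos(q) - 10)*sin(q)/(cos(q)^3 + 3*cos(q)^2 - 10*cos(q) - 24)^2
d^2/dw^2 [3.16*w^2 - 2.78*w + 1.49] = 6.32000000000000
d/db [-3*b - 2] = -3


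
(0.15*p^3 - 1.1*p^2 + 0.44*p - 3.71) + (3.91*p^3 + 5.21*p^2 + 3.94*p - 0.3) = 4.06*p^3 + 4.11*p^2 + 4.38*p - 4.01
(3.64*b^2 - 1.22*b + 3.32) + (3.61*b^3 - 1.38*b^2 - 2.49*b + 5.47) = 3.61*b^3 + 2.26*b^2 - 3.71*b + 8.79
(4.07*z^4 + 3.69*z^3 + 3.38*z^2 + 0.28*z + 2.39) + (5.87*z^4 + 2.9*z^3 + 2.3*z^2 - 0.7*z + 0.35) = 9.94*z^4 + 6.59*z^3 + 5.68*z^2 - 0.42*z + 2.74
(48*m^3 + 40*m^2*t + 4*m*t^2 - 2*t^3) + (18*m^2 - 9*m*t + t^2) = 48*m^3 + 40*m^2*t + 18*m^2 + 4*m*t^2 - 9*m*t - 2*t^3 + t^2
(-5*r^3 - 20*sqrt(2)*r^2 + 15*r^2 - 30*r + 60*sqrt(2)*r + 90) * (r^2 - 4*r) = -5*r^5 - 20*sqrt(2)*r^4 + 35*r^4 - 90*r^3 + 140*sqrt(2)*r^3 - 240*sqrt(2)*r^2 + 210*r^2 - 360*r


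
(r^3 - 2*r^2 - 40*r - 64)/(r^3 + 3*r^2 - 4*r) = (r^2 - 6*r - 16)/(r*(r - 1))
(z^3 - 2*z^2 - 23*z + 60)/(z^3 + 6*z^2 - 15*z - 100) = (z - 3)/(z + 5)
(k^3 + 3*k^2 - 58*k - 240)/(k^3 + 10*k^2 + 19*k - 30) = (k - 8)/(k - 1)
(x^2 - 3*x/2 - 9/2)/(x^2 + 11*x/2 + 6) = (x - 3)/(x + 4)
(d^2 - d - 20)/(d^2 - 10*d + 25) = (d + 4)/(d - 5)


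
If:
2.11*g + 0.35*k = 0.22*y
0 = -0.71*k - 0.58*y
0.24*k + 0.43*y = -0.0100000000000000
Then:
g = -0.01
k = 0.03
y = -0.04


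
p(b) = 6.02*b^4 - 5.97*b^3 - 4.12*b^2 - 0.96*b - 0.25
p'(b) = 24.08*b^3 - 17.91*b^2 - 8.24*b - 0.96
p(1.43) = -2.33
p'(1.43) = 21.05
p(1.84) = 15.85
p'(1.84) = 73.25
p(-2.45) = 282.07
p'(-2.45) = -442.40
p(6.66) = 9890.89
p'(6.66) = 6263.18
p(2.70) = 169.54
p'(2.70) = 320.19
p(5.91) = 5962.05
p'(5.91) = 4295.50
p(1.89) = 19.73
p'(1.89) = 82.06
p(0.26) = -0.86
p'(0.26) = -3.89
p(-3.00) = 614.36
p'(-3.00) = -787.59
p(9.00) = 34802.48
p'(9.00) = 16028.49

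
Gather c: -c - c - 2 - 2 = -2*c - 4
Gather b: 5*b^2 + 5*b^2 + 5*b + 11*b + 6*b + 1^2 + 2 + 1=10*b^2 + 22*b + 4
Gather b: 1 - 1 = 0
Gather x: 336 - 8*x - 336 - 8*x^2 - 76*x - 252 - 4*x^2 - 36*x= -12*x^2 - 120*x - 252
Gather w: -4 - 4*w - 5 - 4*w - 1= -8*w - 10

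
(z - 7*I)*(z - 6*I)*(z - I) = z^3 - 14*I*z^2 - 55*z + 42*I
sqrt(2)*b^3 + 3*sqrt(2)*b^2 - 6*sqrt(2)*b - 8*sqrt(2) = (b - 2)*(b + 4)*(sqrt(2)*b + sqrt(2))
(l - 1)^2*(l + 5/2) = l^3 + l^2/2 - 4*l + 5/2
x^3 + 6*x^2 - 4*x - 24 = (x - 2)*(x + 2)*(x + 6)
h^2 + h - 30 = (h - 5)*(h + 6)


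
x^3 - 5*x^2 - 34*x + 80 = (x - 8)*(x - 2)*(x + 5)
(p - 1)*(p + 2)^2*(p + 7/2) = p^4 + 13*p^3/2 + 21*p^2/2 - 4*p - 14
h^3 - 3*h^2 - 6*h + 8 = (h - 4)*(h - 1)*(h + 2)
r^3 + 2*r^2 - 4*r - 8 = (r - 2)*(r + 2)^2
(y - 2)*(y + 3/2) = y^2 - y/2 - 3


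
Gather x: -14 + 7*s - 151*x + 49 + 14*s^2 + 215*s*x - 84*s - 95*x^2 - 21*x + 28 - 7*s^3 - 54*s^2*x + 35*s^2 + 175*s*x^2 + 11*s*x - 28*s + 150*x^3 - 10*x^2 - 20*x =-7*s^3 + 49*s^2 - 105*s + 150*x^3 + x^2*(175*s - 105) + x*(-54*s^2 + 226*s - 192) + 63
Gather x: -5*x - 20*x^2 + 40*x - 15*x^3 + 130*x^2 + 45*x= -15*x^3 + 110*x^2 + 80*x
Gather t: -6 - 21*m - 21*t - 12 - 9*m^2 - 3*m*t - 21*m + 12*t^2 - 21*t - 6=-9*m^2 - 42*m + 12*t^2 + t*(-3*m - 42) - 24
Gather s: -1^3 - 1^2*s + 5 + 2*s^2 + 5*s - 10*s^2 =-8*s^2 + 4*s + 4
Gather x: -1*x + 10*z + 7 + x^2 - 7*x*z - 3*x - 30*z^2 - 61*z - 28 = x^2 + x*(-7*z - 4) - 30*z^2 - 51*z - 21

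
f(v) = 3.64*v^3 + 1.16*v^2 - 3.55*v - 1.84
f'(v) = 10.92*v^2 + 2.32*v - 3.55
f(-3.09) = -87.19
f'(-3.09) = 93.55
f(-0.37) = -0.55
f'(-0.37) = -2.91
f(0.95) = -1.04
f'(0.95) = 8.51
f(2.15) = 32.07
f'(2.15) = 51.92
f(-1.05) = -1.05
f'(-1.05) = 6.05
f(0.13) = -2.27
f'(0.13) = -3.06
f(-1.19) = -2.11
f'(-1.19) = 9.15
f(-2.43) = -38.59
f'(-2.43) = 55.29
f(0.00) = -1.84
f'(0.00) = -3.55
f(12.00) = 6412.52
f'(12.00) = 1596.77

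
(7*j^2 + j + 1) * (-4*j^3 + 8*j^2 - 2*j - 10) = -28*j^5 + 52*j^4 - 10*j^3 - 64*j^2 - 12*j - 10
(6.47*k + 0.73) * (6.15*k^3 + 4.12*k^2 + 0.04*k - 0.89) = 39.7905*k^4 + 31.1459*k^3 + 3.2664*k^2 - 5.7291*k - 0.6497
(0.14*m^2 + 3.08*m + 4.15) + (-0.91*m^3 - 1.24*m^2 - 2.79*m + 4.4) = -0.91*m^3 - 1.1*m^2 + 0.29*m + 8.55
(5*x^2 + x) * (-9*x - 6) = -45*x^3 - 39*x^2 - 6*x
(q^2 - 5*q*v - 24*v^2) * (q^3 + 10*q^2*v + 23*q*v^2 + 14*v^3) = q^5 + 5*q^4*v - 51*q^3*v^2 - 341*q^2*v^3 - 622*q*v^4 - 336*v^5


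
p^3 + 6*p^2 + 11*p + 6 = (p + 1)*(p + 2)*(p + 3)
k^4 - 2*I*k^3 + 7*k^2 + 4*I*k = k*(k - 4*I)*(k + I)^2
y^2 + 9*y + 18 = (y + 3)*(y + 6)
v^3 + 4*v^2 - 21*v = v*(v - 3)*(v + 7)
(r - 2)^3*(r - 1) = r^4 - 7*r^3 + 18*r^2 - 20*r + 8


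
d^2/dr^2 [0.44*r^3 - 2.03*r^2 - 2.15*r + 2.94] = 2.64*r - 4.06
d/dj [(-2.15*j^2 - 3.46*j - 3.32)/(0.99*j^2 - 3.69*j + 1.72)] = (11.3589*j^2 - 0.8224*j - 18.202)/(0.9801*j^4 - 7.3062*j^3 + 17.0217*j^2 - 12.6936*j + 2.9584)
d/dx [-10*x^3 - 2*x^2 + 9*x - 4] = -30*x^2 - 4*x + 9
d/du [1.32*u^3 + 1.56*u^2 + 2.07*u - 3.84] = 3.96*u^2 + 3.12*u + 2.07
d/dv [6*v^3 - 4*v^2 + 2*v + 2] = 18*v^2 - 8*v + 2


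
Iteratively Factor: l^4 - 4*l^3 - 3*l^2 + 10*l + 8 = (l - 4)*(l^3 - 3*l - 2) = (l - 4)*(l + 1)*(l^2 - l - 2) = (l - 4)*(l + 1)^2*(l - 2)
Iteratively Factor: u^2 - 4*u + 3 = (u - 1)*(u - 3)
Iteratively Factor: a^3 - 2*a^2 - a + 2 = (a + 1)*(a^2 - 3*a + 2) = (a - 1)*(a + 1)*(a - 2)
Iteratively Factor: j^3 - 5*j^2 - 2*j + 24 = (j - 3)*(j^2 - 2*j - 8) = (j - 3)*(j + 2)*(j - 4)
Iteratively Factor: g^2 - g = (g)*(g - 1)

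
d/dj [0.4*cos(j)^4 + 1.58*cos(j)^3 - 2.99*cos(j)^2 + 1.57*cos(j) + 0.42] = (-1.6*cos(j)^3 - 4.74*cos(j)^2 + 5.98*cos(j) - 1.57)*sin(j)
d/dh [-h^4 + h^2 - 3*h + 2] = -4*h^3 + 2*h - 3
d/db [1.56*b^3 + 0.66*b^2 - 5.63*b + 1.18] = 4.68*b^2 + 1.32*b - 5.63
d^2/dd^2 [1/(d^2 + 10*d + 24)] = 2*(-d^2 - 10*d + 4*(d + 5)^2 - 24)/(d^2 + 10*d + 24)^3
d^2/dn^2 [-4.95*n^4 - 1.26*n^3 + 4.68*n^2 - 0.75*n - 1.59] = -59.4*n^2 - 7.56*n + 9.36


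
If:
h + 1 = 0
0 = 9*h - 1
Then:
No Solution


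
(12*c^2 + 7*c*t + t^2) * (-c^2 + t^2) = -12*c^4 - 7*c^3*t + 11*c^2*t^2 + 7*c*t^3 + t^4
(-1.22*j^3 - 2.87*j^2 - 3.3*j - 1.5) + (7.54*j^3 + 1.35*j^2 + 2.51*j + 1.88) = 6.32*j^3 - 1.52*j^2 - 0.79*j + 0.38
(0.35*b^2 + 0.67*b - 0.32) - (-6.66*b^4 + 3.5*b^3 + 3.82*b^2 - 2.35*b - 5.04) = 6.66*b^4 - 3.5*b^3 - 3.47*b^2 + 3.02*b + 4.72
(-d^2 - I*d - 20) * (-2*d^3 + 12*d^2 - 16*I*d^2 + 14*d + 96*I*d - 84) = 2*d^5 - 12*d^4 + 18*I*d^4 + 10*d^3 - 108*I*d^3 - 60*d^2 + 306*I*d^2 - 280*d - 1836*I*d + 1680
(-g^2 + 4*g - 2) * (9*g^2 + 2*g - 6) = -9*g^4 + 34*g^3 - 4*g^2 - 28*g + 12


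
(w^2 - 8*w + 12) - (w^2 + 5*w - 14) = 26 - 13*w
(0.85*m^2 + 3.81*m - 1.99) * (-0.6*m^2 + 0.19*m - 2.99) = -0.51*m^4 - 2.1245*m^3 - 0.6236*m^2 - 11.77*m + 5.9501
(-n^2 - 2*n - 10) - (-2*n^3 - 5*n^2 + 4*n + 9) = 2*n^3 + 4*n^2 - 6*n - 19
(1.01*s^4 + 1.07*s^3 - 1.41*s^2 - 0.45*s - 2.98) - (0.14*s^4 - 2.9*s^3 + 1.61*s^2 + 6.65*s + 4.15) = 0.87*s^4 + 3.97*s^3 - 3.02*s^2 - 7.1*s - 7.13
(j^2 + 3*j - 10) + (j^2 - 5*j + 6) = 2*j^2 - 2*j - 4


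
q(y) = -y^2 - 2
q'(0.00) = 0.00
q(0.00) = -2.00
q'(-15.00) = 30.00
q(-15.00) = -227.00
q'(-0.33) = 0.66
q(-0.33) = -2.11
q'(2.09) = -4.18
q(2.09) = -6.37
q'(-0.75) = 1.50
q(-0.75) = -2.56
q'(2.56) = -5.12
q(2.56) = -8.55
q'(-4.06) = 8.12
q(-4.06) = -18.48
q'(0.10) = -0.20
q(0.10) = -2.01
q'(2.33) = -4.66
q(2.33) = -7.43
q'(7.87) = -15.74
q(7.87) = -63.94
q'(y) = -2*y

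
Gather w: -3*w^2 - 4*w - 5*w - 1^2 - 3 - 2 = -3*w^2 - 9*w - 6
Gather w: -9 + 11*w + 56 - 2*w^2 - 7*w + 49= -2*w^2 + 4*w + 96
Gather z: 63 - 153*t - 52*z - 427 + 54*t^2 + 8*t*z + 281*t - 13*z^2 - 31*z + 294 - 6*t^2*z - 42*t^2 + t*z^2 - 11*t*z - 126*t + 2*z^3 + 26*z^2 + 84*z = 12*t^2 + 2*t + 2*z^3 + z^2*(t + 13) + z*(-6*t^2 - 3*t + 1) - 70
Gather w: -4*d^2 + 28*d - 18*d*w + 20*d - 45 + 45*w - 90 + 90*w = -4*d^2 + 48*d + w*(135 - 18*d) - 135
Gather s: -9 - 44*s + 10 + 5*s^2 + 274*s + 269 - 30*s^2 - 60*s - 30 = -25*s^2 + 170*s + 240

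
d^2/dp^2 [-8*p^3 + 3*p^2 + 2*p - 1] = 6 - 48*p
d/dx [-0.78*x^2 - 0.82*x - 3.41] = -1.56*x - 0.82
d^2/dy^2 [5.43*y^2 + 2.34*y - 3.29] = 10.8600000000000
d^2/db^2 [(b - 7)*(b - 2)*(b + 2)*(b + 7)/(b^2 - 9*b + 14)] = 2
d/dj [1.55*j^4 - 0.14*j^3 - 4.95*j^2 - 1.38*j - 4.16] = 6.2*j^3 - 0.42*j^2 - 9.9*j - 1.38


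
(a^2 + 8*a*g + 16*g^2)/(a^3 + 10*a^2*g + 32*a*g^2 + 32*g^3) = 1/(a + 2*g)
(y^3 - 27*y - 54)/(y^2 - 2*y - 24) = (y^2 + 6*y + 9)/(y + 4)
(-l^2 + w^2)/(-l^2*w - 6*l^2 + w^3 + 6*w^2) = 1/(w + 6)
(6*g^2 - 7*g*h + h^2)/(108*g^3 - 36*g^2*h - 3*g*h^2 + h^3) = (g - h)/(18*g^2 - 3*g*h - h^2)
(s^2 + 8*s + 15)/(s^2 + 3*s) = (s + 5)/s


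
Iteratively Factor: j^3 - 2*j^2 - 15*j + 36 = (j - 3)*(j^2 + j - 12) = (j - 3)*(j + 4)*(j - 3)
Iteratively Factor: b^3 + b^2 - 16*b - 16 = (b + 1)*(b^2 - 16) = (b + 1)*(b + 4)*(b - 4)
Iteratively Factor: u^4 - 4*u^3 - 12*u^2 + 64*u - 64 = (u - 4)*(u^3 - 12*u + 16) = (u - 4)*(u + 4)*(u^2 - 4*u + 4) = (u - 4)*(u - 2)*(u + 4)*(u - 2)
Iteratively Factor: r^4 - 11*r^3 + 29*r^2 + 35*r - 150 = (r - 5)*(r^3 - 6*r^2 - r + 30) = (r - 5)*(r + 2)*(r^2 - 8*r + 15) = (r - 5)^2*(r + 2)*(r - 3)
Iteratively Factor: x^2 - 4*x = (x)*(x - 4)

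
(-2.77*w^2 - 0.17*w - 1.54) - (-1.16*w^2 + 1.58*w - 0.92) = -1.61*w^2 - 1.75*w - 0.62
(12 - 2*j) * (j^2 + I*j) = -2*j^3 + 12*j^2 - 2*I*j^2 + 12*I*j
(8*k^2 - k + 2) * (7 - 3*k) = -24*k^3 + 59*k^2 - 13*k + 14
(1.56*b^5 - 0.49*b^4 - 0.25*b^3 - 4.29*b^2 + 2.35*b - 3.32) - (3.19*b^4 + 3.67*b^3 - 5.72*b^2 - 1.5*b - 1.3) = 1.56*b^5 - 3.68*b^4 - 3.92*b^3 + 1.43*b^2 + 3.85*b - 2.02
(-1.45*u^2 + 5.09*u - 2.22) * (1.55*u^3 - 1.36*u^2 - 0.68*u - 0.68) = -2.2475*u^5 + 9.8615*u^4 - 9.3774*u^3 + 0.544*u^2 - 1.9516*u + 1.5096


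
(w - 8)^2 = w^2 - 16*w + 64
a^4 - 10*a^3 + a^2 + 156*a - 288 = (a - 8)*(a - 3)^2*(a + 4)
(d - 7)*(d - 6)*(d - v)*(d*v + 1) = d^4*v - d^3*v^2 - 13*d^3*v + d^3 + 13*d^2*v^2 + 41*d^2*v - 13*d^2 - 42*d*v^2 + 13*d*v + 42*d - 42*v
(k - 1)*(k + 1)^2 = k^3 + k^2 - k - 1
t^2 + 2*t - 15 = (t - 3)*(t + 5)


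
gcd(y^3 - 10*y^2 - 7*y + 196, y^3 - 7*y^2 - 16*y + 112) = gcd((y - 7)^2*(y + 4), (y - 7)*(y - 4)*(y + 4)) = y^2 - 3*y - 28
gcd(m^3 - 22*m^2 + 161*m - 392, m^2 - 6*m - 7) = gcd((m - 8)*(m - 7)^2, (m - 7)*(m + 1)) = m - 7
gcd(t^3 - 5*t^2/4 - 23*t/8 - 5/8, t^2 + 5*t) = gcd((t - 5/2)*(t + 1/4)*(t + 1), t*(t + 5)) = 1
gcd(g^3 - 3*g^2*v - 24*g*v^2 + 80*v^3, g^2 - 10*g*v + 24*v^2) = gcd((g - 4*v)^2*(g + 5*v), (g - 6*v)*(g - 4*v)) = -g + 4*v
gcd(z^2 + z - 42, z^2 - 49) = z + 7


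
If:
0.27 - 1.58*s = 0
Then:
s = 0.17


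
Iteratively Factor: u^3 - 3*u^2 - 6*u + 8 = (u - 1)*(u^2 - 2*u - 8) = (u - 4)*(u - 1)*(u + 2)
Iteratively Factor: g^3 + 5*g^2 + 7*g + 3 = (g + 1)*(g^2 + 4*g + 3) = (g + 1)*(g + 3)*(g + 1)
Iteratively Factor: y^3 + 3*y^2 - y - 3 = (y + 3)*(y^2 - 1) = (y + 1)*(y + 3)*(y - 1)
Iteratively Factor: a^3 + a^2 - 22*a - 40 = (a - 5)*(a^2 + 6*a + 8) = (a - 5)*(a + 4)*(a + 2)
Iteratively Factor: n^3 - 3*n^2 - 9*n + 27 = (n - 3)*(n^2 - 9) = (n - 3)*(n + 3)*(n - 3)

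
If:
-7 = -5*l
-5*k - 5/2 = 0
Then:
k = -1/2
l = 7/5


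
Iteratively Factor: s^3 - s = (s + 1)*(s^2 - s) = (s - 1)*(s + 1)*(s)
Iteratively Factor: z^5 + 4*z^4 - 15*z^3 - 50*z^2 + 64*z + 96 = (z - 2)*(z^4 + 6*z^3 - 3*z^2 - 56*z - 48) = (z - 3)*(z - 2)*(z^3 + 9*z^2 + 24*z + 16) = (z - 3)*(z - 2)*(z + 4)*(z^2 + 5*z + 4) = (z - 3)*(z - 2)*(z + 4)^2*(z + 1)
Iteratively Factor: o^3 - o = (o - 1)*(o^2 + o) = (o - 1)*(o + 1)*(o)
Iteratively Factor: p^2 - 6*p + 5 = (p - 5)*(p - 1)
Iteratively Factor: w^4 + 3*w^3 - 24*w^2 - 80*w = (w + 4)*(w^3 - w^2 - 20*w) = w*(w + 4)*(w^2 - w - 20) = w*(w + 4)^2*(w - 5)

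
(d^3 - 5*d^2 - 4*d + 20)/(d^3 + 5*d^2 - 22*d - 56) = (d^2 - 7*d + 10)/(d^2 + 3*d - 28)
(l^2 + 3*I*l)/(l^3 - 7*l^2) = (l + 3*I)/(l*(l - 7))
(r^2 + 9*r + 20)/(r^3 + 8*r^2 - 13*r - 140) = (r + 4)/(r^2 + 3*r - 28)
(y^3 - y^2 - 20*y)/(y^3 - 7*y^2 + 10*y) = (y + 4)/(y - 2)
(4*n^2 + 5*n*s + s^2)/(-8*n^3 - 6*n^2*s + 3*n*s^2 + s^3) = 1/(-2*n + s)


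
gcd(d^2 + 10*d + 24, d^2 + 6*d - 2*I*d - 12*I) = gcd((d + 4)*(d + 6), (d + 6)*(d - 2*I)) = d + 6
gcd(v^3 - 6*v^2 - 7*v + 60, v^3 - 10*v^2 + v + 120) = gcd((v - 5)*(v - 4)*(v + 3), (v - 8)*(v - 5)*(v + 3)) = v^2 - 2*v - 15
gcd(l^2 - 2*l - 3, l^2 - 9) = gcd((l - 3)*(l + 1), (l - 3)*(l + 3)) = l - 3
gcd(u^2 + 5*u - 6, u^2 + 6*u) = u + 6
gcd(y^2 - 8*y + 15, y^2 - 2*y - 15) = y - 5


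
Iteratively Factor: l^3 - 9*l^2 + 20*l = (l - 5)*(l^2 - 4*l) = l*(l - 5)*(l - 4)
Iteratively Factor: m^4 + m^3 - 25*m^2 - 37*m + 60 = (m - 5)*(m^3 + 6*m^2 + 5*m - 12) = (m - 5)*(m - 1)*(m^2 + 7*m + 12) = (m - 5)*(m - 1)*(m + 3)*(m + 4)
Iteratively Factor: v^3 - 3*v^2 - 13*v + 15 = (v + 3)*(v^2 - 6*v + 5) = (v - 5)*(v + 3)*(v - 1)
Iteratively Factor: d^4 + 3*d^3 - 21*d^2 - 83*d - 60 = (d + 3)*(d^3 - 21*d - 20) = (d - 5)*(d + 3)*(d^2 + 5*d + 4) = (d - 5)*(d + 1)*(d + 3)*(d + 4)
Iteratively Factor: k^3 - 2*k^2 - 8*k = (k - 4)*(k^2 + 2*k) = (k - 4)*(k + 2)*(k)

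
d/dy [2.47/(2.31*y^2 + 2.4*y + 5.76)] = (-11.4114*y - 5.928)/(2.31*y^2 + 2.4*y + 5.76)^2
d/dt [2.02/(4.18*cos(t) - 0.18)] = 8.4436*sin(t)/(4.18*cos(t) - 0.18)^2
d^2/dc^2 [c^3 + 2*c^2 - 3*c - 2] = 6*c + 4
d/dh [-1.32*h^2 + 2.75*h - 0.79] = 2.75 - 2.64*h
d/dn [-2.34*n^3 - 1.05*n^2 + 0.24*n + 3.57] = -7.02*n^2 - 2.1*n + 0.24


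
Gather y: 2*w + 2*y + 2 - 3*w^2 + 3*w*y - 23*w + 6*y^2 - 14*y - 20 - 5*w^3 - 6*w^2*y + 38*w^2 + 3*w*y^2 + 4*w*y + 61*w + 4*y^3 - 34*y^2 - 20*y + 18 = -5*w^3 + 35*w^2 + 40*w + 4*y^3 + y^2*(3*w - 28) + y*(-6*w^2 + 7*w - 32)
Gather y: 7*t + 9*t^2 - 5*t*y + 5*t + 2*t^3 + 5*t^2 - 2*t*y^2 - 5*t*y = 2*t^3 + 14*t^2 - 2*t*y^2 - 10*t*y + 12*t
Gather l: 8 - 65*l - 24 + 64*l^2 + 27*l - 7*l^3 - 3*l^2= -7*l^3 + 61*l^2 - 38*l - 16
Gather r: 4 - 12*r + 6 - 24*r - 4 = 6 - 36*r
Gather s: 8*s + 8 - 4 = 8*s + 4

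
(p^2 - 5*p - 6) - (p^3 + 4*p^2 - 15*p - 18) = -p^3 - 3*p^2 + 10*p + 12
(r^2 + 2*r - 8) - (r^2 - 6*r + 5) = 8*r - 13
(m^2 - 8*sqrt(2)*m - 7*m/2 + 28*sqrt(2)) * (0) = 0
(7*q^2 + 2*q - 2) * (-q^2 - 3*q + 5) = -7*q^4 - 23*q^3 + 31*q^2 + 16*q - 10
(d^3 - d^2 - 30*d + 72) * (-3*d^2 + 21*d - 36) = -3*d^5 + 24*d^4 + 33*d^3 - 810*d^2 + 2592*d - 2592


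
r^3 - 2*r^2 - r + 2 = (r - 2)*(r - 1)*(r + 1)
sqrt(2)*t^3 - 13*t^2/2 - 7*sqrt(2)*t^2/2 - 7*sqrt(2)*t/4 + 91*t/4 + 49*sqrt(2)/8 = (t - 7/2)*(t - 7*sqrt(2)/2)*(sqrt(2)*t + 1/2)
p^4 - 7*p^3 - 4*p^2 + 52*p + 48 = (p - 6)*(p - 4)*(p + 1)*(p + 2)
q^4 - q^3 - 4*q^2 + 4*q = q*(q - 2)*(q - 1)*(q + 2)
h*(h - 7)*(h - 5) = h^3 - 12*h^2 + 35*h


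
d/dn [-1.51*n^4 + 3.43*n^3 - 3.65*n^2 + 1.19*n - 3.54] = -6.04*n^3 + 10.29*n^2 - 7.3*n + 1.19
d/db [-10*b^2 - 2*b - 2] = -20*b - 2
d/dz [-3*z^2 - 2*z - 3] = -6*z - 2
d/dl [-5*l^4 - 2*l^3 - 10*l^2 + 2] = 2*l*(-10*l^2 - 3*l - 10)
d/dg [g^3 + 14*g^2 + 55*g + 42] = 3*g^2 + 28*g + 55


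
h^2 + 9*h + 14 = (h + 2)*(h + 7)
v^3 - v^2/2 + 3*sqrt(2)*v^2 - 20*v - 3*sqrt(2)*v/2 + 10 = (v - 1/2)*(v - 2*sqrt(2))*(v + 5*sqrt(2))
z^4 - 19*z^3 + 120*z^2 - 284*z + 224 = (z - 8)*(z - 7)*(z - 2)^2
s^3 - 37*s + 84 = (s - 4)*(s - 3)*(s + 7)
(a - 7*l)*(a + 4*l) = a^2 - 3*a*l - 28*l^2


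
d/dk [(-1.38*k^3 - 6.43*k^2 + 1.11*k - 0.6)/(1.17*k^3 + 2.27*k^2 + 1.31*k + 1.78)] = (4.3905*k^4 - 6.213*k^3 - 16.2062*k^2 - 20.1668*k + 2.7618)/(1.3689*k^6 + 5.3118*k^5 + 8.2183*k^4 + 10.1126*k^3 + 9.7973*k^2 + 4.6636*k + 3.1684)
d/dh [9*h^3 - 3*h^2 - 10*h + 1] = 27*h^2 - 6*h - 10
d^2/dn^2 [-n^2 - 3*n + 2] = -2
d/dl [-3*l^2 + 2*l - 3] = 2 - 6*l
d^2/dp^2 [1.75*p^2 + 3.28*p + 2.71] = 3.50000000000000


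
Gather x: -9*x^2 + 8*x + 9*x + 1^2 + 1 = -9*x^2 + 17*x + 2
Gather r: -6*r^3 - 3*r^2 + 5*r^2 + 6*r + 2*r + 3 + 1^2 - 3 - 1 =-6*r^3 + 2*r^2 + 8*r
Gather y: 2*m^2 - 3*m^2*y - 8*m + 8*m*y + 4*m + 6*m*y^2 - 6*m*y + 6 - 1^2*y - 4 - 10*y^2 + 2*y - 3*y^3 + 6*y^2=2*m^2 - 4*m - 3*y^3 + y^2*(6*m - 4) + y*(-3*m^2 + 2*m + 1) + 2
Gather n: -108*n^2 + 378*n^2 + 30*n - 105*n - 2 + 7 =270*n^2 - 75*n + 5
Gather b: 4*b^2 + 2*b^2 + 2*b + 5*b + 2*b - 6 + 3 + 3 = 6*b^2 + 9*b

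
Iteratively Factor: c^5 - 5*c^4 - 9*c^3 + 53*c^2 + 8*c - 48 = (c + 1)*(c^4 - 6*c^3 - 3*c^2 + 56*c - 48) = (c - 4)*(c + 1)*(c^3 - 2*c^2 - 11*c + 12) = (c - 4)*(c + 1)*(c + 3)*(c^2 - 5*c + 4) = (c - 4)*(c - 1)*(c + 1)*(c + 3)*(c - 4)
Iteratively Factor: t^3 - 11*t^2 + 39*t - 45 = (t - 3)*(t^2 - 8*t + 15) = (t - 3)^2*(t - 5)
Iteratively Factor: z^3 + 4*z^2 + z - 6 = (z + 2)*(z^2 + 2*z - 3) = (z - 1)*(z + 2)*(z + 3)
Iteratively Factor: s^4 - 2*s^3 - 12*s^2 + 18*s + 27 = (s - 3)*(s^3 + s^2 - 9*s - 9) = (s - 3)^2*(s^2 + 4*s + 3) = (s - 3)^2*(s + 1)*(s + 3)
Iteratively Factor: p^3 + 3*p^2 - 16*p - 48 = (p + 4)*(p^2 - p - 12) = (p + 3)*(p + 4)*(p - 4)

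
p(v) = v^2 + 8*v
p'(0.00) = 8.00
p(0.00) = 0.00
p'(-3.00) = 2.00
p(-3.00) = -15.00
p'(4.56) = 17.12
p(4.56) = 57.27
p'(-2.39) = 3.22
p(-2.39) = -13.41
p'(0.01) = 8.02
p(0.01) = 0.08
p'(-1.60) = 4.80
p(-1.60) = -10.24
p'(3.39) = 14.78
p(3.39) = 38.61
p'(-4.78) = -1.56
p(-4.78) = -15.39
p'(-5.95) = -3.90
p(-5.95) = -12.20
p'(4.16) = 16.32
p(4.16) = 50.59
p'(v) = 2*v + 8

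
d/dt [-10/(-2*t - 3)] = -20/(2*t + 3)^2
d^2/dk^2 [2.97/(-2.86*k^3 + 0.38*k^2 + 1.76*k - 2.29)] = ((50.9652*k - 2.2572)*(2.86*k^3 - 0.38*k^2 - 1.76*k + 2.29) - 2.97*(-17.16*k^2 + 1.52*k + 3.52)*(-8.58*k^2 + 0.76*k + 1.76))/(2.86*k^3 - 0.38*k^2 - 1.76*k + 2.29)^3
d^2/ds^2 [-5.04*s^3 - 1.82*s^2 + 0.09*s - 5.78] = -30.24*s - 3.64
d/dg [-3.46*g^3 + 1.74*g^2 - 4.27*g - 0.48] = -10.38*g^2 + 3.48*g - 4.27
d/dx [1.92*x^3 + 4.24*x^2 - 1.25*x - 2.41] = 5.76*x^2 + 8.48*x - 1.25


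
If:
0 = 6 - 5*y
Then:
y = 6/5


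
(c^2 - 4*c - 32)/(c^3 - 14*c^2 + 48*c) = (c + 4)/(c*(c - 6))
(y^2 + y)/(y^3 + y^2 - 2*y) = (y + 1)/(y^2 + y - 2)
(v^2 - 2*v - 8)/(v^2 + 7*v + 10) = (v - 4)/(v + 5)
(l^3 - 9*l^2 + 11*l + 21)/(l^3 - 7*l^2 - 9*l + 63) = (l + 1)/(l + 3)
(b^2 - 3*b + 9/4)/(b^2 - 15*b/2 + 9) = (b - 3/2)/(b - 6)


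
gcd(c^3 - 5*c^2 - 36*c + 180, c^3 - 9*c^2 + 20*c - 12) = c - 6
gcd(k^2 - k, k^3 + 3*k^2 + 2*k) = k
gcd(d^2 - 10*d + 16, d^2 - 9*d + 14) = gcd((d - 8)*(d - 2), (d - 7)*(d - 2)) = d - 2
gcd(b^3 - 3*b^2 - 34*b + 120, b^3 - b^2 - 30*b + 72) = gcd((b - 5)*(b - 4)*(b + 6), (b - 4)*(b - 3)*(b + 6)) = b^2 + 2*b - 24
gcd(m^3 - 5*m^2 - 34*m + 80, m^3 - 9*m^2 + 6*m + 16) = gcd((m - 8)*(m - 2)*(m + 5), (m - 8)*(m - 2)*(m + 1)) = m^2 - 10*m + 16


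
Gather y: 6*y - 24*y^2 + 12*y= -24*y^2 + 18*y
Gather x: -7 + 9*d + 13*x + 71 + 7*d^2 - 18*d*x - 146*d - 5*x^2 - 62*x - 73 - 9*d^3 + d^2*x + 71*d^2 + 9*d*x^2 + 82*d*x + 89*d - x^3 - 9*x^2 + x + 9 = -9*d^3 + 78*d^2 - 48*d - x^3 + x^2*(9*d - 14) + x*(d^2 + 64*d - 48)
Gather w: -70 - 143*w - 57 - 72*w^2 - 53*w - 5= -72*w^2 - 196*w - 132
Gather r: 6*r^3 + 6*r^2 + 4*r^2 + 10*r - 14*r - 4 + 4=6*r^3 + 10*r^2 - 4*r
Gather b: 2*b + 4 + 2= 2*b + 6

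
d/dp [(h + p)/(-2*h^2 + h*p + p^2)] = (-2*h^2 + h*p + p^2 - (h + p)*(h + 2*p))/(-2*h^2 + h*p + p^2)^2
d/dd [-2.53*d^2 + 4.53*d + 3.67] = 4.53 - 5.06*d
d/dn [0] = 0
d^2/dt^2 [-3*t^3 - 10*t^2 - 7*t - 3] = -18*t - 20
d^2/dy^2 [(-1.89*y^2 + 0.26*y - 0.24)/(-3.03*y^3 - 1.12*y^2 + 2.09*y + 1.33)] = (34.7038020000001*y^6 - 14.322204*y^5 + 92.9597940000001*y^4 + 124.56551*y^3 - 2.993976*y^2 + 0.108527999999998*y + 10.943582)/(27.818127*y^9 + 30.847824*y^8 - 46.161747*y^7 - 77.782607*y^6 + 4.76001299999999*y^5 + 60.206706*y^4 + 25.629556*y^3 - 11.485215*y^2 - 11.091003*y - 2.352637)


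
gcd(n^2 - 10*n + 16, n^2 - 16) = 1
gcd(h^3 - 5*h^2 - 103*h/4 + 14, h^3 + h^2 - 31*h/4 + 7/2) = h^2 + 3*h - 7/4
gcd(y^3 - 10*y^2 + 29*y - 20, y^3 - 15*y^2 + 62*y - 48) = y - 1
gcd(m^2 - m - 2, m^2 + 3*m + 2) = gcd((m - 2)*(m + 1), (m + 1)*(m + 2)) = m + 1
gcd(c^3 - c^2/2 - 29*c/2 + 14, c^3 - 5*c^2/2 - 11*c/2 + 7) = c^2 - 9*c/2 + 7/2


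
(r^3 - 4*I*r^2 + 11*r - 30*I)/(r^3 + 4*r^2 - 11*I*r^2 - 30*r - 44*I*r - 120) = (r^2 + I*r + 6)/(r^2 + r*(4 - 6*I) - 24*I)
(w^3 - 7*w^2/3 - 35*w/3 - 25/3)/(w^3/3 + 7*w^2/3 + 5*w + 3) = (3*w^2 - 10*w - 25)/(w^2 + 6*w + 9)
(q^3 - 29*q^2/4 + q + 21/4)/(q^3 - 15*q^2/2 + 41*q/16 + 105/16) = 4*(q - 1)/(4*q - 5)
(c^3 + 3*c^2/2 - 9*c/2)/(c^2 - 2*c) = (2*c^2 + 3*c - 9)/(2*(c - 2))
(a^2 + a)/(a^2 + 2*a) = (a + 1)/(a + 2)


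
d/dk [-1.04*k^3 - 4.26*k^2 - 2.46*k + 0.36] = -3.12*k^2 - 8.52*k - 2.46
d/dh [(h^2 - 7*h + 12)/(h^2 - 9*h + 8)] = 2*(-h^2 - 4*h + 26)/(h^4 - 18*h^3 + 97*h^2 - 144*h + 64)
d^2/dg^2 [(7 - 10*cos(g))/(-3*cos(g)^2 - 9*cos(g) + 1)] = 2*(-810*(1 - cos(2*g))^2*cos(g) + 522*(1 - cos(2*g))^2 - 1723*cos(g) + 2454*cos(2*g) - 153*cos(3*g) + 180*cos(5*g) - 3618)/(18*cos(g) + 3*cos(2*g) + 1)^3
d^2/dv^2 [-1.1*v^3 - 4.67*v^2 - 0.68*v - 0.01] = -6.6*v - 9.34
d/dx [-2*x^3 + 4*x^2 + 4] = 2*x*(4 - 3*x)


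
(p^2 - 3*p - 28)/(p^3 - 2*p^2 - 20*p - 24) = (-p^2 + 3*p + 28)/(-p^3 + 2*p^2 + 20*p + 24)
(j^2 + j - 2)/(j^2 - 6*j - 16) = (j - 1)/(j - 8)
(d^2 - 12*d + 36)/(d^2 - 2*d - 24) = (d - 6)/(d + 4)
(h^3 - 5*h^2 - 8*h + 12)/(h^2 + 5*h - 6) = (h^2 - 4*h - 12)/(h + 6)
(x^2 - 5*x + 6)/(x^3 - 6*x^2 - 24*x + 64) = (x - 3)/(x^2 - 4*x - 32)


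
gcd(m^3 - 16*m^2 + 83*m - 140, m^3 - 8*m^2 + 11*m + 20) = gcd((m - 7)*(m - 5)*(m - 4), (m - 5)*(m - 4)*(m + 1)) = m^2 - 9*m + 20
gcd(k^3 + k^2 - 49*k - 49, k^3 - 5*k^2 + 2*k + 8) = k + 1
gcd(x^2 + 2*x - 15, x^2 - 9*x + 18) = x - 3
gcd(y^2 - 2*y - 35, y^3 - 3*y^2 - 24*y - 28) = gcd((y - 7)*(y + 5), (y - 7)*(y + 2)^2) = y - 7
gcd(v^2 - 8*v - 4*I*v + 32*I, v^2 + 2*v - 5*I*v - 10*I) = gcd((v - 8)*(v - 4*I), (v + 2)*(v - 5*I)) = 1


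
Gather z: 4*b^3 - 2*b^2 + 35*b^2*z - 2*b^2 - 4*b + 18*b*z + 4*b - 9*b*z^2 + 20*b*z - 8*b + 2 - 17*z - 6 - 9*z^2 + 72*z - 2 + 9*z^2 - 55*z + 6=4*b^3 - 4*b^2 - 9*b*z^2 - 8*b + z*(35*b^2 + 38*b)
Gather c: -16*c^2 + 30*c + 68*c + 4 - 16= -16*c^2 + 98*c - 12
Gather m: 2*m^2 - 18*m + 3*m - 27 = 2*m^2 - 15*m - 27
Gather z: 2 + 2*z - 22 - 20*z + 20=-18*z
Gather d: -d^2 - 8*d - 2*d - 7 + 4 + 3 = -d^2 - 10*d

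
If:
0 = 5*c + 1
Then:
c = -1/5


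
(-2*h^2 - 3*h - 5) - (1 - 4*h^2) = 2*h^2 - 3*h - 6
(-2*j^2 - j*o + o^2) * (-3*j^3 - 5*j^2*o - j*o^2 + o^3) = 6*j^5 + 13*j^4*o + 4*j^3*o^2 - 6*j^2*o^3 - 2*j*o^4 + o^5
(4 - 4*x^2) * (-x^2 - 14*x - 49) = 4*x^4 + 56*x^3 + 192*x^2 - 56*x - 196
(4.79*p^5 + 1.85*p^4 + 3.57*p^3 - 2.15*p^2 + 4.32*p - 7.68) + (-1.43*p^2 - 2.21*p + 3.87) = 4.79*p^5 + 1.85*p^4 + 3.57*p^3 - 3.58*p^2 + 2.11*p - 3.81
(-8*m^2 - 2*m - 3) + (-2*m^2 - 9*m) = -10*m^2 - 11*m - 3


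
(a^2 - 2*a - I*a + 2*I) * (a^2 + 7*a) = a^4 + 5*a^3 - I*a^3 - 14*a^2 - 5*I*a^2 + 14*I*a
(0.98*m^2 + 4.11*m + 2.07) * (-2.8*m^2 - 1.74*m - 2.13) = -2.744*m^4 - 13.2132*m^3 - 15.0348*m^2 - 12.3561*m - 4.4091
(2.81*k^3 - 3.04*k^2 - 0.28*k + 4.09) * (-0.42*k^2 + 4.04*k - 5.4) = -1.1802*k^5 + 12.6292*k^4 - 27.338*k^3 + 13.567*k^2 + 18.0356*k - 22.086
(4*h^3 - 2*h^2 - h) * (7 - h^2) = -4*h^5 + 2*h^4 + 29*h^3 - 14*h^2 - 7*h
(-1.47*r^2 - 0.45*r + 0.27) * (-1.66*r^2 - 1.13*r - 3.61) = 2.4402*r^4 + 2.4081*r^3 + 5.367*r^2 + 1.3194*r - 0.9747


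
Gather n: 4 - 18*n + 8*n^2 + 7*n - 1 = 8*n^2 - 11*n + 3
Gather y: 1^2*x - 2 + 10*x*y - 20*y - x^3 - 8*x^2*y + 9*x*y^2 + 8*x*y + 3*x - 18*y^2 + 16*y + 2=-x^3 + 4*x + y^2*(9*x - 18) + y*(-8*x^2 + 18*x - 4)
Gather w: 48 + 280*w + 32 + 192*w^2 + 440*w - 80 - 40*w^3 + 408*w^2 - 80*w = -40*w^3 + 600*w^2 + 640*w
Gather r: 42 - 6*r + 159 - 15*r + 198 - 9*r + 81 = 480 - 30*r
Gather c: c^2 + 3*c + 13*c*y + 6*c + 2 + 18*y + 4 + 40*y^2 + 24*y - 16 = c^2 + c*(13*y + 9) + 40*y^2 + 42*y - 10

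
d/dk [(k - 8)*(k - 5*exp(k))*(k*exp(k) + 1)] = (k - 8)*(k + 1)*(k - 5*exp(k))*exp(k) - (k - 8)*(k*exp(k) + 1)*(5*exp(k) - 1) + (k - 5*exp(k))*(k*exp(k) + 1)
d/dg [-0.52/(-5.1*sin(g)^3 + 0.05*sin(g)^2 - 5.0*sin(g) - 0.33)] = (-7.956*sin(g)^2 + 0.052*sin(g) - 2.6)*cos(g)/(5.1*sin(g)^3 - 0.05*sin(g)^2 + 5.0*sin(g) + 0.33)^2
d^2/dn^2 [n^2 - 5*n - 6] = 2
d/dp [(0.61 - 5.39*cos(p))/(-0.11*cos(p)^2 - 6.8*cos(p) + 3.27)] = (0.5929*cos(p)^2 - 0.1342*cos(p) + 13.4773)*sin(p)/(0.0121*cos(p)^4 + 1.496*cos(p)^3 + 45.5206*cos(p)^2 - 44.472*cos(p) + 10.6929)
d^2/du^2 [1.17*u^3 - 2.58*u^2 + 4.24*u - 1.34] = 7.02*u - 5.16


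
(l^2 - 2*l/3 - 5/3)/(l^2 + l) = (l - 5/3)/l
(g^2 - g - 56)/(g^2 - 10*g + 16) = (g + 7)/(g - 2)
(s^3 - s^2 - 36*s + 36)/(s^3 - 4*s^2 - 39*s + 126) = (s^2 - 7*s + 6)/(s^2 - 10*s + 21)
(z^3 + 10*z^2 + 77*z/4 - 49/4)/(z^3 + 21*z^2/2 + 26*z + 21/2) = (4*z^2 + 12*z - 7)/(2*(2*z^2 + 7*z + 3))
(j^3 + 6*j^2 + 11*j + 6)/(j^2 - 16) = (j^3 + 6*j^2 + 11*j + 6)/(j^2 - 16)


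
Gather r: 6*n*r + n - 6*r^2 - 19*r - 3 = n - 6*r^2 + r*(6*n - 19) - 3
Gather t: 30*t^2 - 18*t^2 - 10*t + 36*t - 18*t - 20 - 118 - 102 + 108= 12*t^2 + 8*t - 132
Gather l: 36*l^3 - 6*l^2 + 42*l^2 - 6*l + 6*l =36*l^3 + 36*l^2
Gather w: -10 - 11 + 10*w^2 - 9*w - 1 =10*w^2 - 9*w - 22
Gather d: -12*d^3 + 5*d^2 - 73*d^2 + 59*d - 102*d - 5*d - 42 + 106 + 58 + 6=-12*d^3 - 68*d^2 - 48*d + 128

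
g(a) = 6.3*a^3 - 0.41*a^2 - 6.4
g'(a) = 18.9*a^2 - 0.82*a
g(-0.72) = -8.96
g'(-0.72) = 10.39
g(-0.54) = -7.51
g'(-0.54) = 5.95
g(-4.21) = -483.76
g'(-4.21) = 338.44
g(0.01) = -6.40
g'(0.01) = -0.01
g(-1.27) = -19.97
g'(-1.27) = 31.53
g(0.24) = -6.34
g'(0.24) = 0.89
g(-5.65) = -1155.77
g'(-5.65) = 607.97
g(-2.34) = -89.37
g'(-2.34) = 105.41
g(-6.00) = -1381.96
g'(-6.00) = 685.32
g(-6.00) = -1381.96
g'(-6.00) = 685.32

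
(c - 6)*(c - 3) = c^2 - 9*c + 18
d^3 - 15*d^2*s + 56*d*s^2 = d*(d - 8*s)*(d - 7*s)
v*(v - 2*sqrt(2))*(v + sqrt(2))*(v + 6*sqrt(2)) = v^4 + 5*sqrt(2)*v^3 - 16*v^2 - 24*sqrt(2)*v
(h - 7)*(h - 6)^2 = h^3 - 19*h^2 + 120*h - 252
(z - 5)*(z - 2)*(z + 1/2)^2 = z^4 - 6*z^3 + 13*z^2/4 + 33*z/4 + 5/2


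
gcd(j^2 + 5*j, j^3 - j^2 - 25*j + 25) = j + 5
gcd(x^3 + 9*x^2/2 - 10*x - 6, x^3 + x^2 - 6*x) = x - 2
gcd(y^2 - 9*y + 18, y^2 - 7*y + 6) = y - 6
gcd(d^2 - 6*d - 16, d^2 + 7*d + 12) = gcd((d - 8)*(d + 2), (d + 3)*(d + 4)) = 1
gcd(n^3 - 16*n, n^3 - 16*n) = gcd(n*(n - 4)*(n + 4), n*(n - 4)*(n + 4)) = n^3 - 16*n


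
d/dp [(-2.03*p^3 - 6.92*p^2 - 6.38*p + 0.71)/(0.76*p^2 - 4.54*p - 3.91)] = (-1.5428*p^4 + 18.4324*p^3 + 60.0775*p^2 + 53.0352*p + 28.1692)/(0.5776*p^4 - 6.9008*p^3 + 14.6684*p^2 + 35.5028*p + 15.2881)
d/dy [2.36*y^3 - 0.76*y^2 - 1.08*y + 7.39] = 7.08*y^2 - 1.52*y - 1.08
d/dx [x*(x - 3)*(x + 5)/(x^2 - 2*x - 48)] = (x^4 - 4*x^3 - 133*x^2 - 192*x + 720)/(x^4 - 4*x^3 - 92*x^2 + 192*x + 2304)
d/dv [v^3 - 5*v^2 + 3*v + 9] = 3*v^2 - 10*v + 3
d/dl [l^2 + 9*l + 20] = 2*l + 9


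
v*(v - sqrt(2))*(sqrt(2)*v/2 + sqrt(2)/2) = sqrt(2)*v^3/2 - v^2 + sqrt(2)*v^2/2 - v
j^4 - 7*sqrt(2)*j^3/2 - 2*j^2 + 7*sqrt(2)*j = j*(j - 7*sqrt(2)/2)*(j - sqrt(2))*(j + sqrt(2))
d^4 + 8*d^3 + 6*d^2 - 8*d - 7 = (d - 1)*(d + 1)^2*(d + 7)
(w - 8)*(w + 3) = w^2 - 5*w - 24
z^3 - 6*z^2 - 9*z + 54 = (z - 6)*(z - 3)*(z + 3)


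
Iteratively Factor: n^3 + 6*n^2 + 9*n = (n)*(n^2 + 6*n + 9) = n*(n + 3)*(n + 3)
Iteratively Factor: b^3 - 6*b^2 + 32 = (b - 4)*(b^2 - 2*b - 8) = (b - 4)*(b + 2)*(b - 4)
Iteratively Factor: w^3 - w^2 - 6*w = (w + 2)*(w^2 - 3*w) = (w - 3)*(w + 2)*(w)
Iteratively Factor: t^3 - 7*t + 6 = (t + 3)*(t^2 - 3*t + 2) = (t - 2)*(t + 3)*(t - 1)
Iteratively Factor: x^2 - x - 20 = (x - 5)*(x + 4)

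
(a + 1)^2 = a^2 + 2*a + 1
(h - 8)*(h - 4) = h^2 - 12*h + 32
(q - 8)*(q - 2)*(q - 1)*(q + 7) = q^4 - 4*q^3 - 51*q^2 + 166*q - 112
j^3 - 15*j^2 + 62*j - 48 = (j - 8)*(j - 6)*(j - 1)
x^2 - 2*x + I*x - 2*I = (x - 2)*(x + I)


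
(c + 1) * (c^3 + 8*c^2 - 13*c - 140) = c^4 + 9*c^3 - 5*c^2 - 153*c - 140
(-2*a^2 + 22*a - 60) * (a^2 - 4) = -2*a^4 + 22*a^3 - 52*a^2 - 88*a + 240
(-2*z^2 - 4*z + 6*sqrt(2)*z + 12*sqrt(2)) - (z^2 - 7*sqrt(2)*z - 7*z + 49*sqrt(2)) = -3*z^2 + 3*z + 13*sqrt(2)*z - 37*sqrt(2)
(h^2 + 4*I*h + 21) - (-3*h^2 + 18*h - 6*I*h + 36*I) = 4*h^2 - 18*h + 10*I*h + 21 - 36*I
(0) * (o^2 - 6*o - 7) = 0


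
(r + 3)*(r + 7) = r^2 + 10*r + 21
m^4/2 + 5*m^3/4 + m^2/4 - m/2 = m*(m/2 + 1/2)*(m - 1/2)*(m + 2)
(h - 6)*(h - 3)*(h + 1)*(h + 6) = h^4 - 2*h^3 - 39*h^2 + 72*h + 108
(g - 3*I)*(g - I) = g^2 - 4*I*g - 3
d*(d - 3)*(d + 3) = d^3 - 9*d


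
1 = 1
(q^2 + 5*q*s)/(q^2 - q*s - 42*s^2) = q*(q + 5*s)/(q^2 - q*s - 42*s^2)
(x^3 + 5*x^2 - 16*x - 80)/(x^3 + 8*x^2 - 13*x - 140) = (x + 4)/(x + 7)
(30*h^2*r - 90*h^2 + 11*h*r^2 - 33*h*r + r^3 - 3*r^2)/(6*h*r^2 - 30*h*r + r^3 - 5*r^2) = (5*h*r - 15*h + r^2 - 3*r)/(r*(r - 5))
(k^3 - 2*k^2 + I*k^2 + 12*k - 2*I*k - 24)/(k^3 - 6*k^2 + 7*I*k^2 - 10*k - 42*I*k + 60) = (k^3 + k^2*(-2 + I) + k*(12 - 2*I) - 24)/(k^3 + k^2*(-6 + 7*I) + k*(-10 - 42*I) + 60)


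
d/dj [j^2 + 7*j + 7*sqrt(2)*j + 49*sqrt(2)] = 2*j + 7 + 7*sqrt(2)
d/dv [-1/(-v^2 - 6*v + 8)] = 2*(-v - 3)/(v^2 + 6*v - 8)^2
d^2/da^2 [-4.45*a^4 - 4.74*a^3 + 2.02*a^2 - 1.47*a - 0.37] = -53.4*a^2 - 28.44*a + 4.04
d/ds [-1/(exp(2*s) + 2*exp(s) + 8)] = 2*(exp(s) + 1)*exp(s)/(exp(2*s) + 2*exp(s) + 8)^2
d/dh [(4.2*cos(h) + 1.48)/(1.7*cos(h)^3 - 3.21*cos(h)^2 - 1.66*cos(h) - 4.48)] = (14.28*cos(h)^3 - 5.934*cos(h)^2 - 9.5016*cos(h) + 16.3592)*sin(h)/(2.89*cos(h)^6 - 10.914*cos(h)^5 + 4.6601*cos(h)^4 - 4.5748*cos(h)^3 + 31.5172*cos(h)^2 + 14.8736*cos(h) + 20.0704)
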